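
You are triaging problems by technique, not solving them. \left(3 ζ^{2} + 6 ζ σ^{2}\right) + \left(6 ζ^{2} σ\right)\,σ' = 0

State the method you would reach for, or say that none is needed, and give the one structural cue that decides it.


Best approach: the exact-equation method — take the mixed partials of 3 ζ^{2} + 6 ζ σ^{2} and 6 ζ^{2} σ: they are equal, which certifies an exact differential.


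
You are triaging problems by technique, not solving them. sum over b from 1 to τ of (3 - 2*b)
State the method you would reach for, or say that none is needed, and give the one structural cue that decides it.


Technique: no special technique — no ratio, no shift structure, no binomial pattern: sum the constant-multiple powers of b with known formulas.


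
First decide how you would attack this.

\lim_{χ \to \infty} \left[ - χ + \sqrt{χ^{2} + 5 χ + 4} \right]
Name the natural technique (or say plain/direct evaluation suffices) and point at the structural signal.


Method: conjugate multiplication — this difference gives up after one conjugate multiplication — the radical structure cancels against its conjugate.


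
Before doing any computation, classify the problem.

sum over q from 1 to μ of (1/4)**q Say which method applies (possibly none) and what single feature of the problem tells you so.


Technique: the geometric series formula — check a ratio of consecutive terms: it is 1/4, independent of the index, so the geometric formula closes the sum.


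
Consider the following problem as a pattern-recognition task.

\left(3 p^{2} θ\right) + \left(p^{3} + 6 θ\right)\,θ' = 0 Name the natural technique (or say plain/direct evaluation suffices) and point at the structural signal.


Method: the exact-equation method — the mixed-partials test passes for 3 p^{2} θ and p^{3} + 6 θ, so a potential function exists as presented.


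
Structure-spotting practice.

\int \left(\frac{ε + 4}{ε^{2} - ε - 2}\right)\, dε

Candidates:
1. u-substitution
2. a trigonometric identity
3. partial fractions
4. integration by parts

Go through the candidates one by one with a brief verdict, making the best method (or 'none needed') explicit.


Best approach: partial fractions — each factor of ε^{2} - ε - 2 owns one elementary piece of the integrand — separate them and integrate piecewise.
- u-substitution — no subexpression of the integrand serves as a whole-integral substitution inner — individual terms may offer their own, but none carries its derivative as a factor of the full integrand; a working change of variable would have to be constructed from outside the expression.
- a trigonometric identity: with no trigonometric functions present, identity rewriting has no target.
- partial fractions: a fit — the right tool for this form.
- integration by parts: the integrand does not split as a nonconstant polynomial times an exp, sine, cosine of a linear argument, or logarithm — no polynomial-kernel parts product to differentiate one side of.


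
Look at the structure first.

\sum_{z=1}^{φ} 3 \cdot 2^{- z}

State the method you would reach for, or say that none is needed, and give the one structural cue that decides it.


Method: the geometric series formula — consecutive terms stand in a fixed index-free ratio — the geometric sum formula closes it.


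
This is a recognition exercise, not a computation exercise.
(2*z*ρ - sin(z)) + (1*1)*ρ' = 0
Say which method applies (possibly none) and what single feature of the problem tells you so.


Best approach: a linear integrating factor — ρ appears only to the first power with coefficient 2*z — the classic integrating-factor setup.


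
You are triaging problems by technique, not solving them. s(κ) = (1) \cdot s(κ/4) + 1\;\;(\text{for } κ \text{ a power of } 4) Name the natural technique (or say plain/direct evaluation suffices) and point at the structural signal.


Method: the master substitution — treat m = log base 4 of κ as the new clock: one recursion step advances m by one while κ scales by 4.


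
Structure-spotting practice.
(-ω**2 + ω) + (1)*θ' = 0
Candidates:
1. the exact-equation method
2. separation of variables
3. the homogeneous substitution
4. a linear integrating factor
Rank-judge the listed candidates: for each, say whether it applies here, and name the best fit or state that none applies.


Technique: no special technique — the slope is a function of ω alone, so integrate both sides directly.
- the exact-equation method: the unknown never enters the equation — exactness holds emptily, with nothing for the method to add.
- separation of variables: any separation here is vacuous (nothing depends on the unknown); direct integration is the honest label.
- the homogeneous substitution: rescaling both variables together changes the slope, so no ratio substitution collapses it.
- a linear integrating factor — the linear template holds only trivially here (the unknown is absent, so the coefficient is zero) — the method is not the natural label.


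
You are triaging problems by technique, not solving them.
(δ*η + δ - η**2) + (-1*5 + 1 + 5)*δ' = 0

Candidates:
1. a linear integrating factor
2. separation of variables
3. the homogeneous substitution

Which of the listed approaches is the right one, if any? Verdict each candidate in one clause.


Technique: a linear integrating factor — linear in the unknown with genuine forcing: multiply through by the exponential of the integrated coefficient and the left side closes into one derivative.
- a linear integrating factor — yes — fits the structure here.
- separation of variables: no algebra isolates the independent variable on one side and the unknown on the other.
- the homogeneous substitution: solved for the derivative, the right side changes under joint scaling of the two variables.


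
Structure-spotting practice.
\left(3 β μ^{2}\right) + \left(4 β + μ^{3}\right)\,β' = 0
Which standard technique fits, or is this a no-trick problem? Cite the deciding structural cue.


Method: the exact-equation method — the cross partial derivatives of 3 β μ^{2} and 4 β + μ^{3} agree, so the left side is the total differential of one potential in μ and β.


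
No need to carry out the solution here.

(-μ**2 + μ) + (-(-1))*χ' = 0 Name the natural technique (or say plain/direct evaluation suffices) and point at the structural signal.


Verdict: no special technique — with χ absent the equation is not coupled at all: direct integration in μ.


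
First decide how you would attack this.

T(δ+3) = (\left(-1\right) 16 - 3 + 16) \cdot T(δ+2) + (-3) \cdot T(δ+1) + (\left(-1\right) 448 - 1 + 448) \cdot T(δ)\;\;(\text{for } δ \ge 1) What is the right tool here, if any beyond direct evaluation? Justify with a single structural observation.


Diagnosis: the characteristic-root method — fixed numeric weights on consecutive terms and no forcing term added: the root method in its home territory.


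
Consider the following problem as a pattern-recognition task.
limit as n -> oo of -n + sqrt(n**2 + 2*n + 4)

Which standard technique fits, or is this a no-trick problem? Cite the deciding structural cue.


Technique: conjugate multiplication — both pieces blow up but their difference is finite; the conjugate trick rationalizes sqrt(n**2 + 2*n + 4) - n.


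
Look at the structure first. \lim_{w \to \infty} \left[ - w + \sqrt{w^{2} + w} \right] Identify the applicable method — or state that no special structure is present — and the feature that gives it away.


Method: conjugate multiplication — the ∞ − ∞ radical form is the exact trigger for the conjugate maneuver.


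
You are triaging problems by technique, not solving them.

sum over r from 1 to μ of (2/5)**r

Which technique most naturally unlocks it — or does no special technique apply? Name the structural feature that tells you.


Diagnosis: the geometric series formula — check a ratio of consecutive terms: it is 2/5, independent of the index, so the geometric formula closes the sum.


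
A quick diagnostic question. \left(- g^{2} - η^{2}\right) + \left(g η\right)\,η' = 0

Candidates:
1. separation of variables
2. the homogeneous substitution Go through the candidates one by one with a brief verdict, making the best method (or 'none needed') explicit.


Technique: the homogeneous substitution — solved for the derivative, the right side is unchanged under scaling g and η together — it depends only on the ratio η/g, so substitute a single ratio variable. A Bernoulli rewrite works here as the equation stands — the homogeneous substitution is the more immediate reading.
- separation of variables: the two dependences do not factor apart.
- the homogeneous substitution: yes — fits the structure here.


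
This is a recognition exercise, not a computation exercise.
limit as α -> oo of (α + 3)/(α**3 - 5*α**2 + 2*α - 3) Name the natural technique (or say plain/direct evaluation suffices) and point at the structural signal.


Method: dominant-term comparison — at large α only the top-degree terms survive; compare the leading terms and the limit falls out. As a single quotient, the ∞/∞ shape would yield to repeated differentiation as well — the growth comparison gets there in one look.


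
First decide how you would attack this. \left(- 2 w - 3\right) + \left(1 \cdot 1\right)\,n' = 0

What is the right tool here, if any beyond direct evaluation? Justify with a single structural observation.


Verdict: no special technique — solved for the derivative, no n appears — this is antidifferentiation in w wearing ODE clothing.


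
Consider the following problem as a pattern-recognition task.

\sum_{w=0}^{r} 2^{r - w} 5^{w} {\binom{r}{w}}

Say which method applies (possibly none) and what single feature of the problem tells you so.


Best approach: the binomial theorem — the summand is term w of a binomial expansion in 5 and 2; the whole sum is a single power.


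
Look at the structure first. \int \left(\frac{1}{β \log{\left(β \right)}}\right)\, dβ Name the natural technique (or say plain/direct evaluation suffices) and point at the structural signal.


Diagnosis: u-substitution — everything non-trivial happens through the inner expression \log{\left(β \right)}, and its derivative accounts for the remaining factor up to a constant, so set u = \log{\left(β \right)}.


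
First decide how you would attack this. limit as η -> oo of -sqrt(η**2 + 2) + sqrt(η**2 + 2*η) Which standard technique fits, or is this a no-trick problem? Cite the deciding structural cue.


Verdict: conjugate multiplication — the difference sqrt(η**2 + 2*η) - sqrt(η**2 + 2) is an ∞ − ∞ stalemate; its conjugate partner breaks the tie.


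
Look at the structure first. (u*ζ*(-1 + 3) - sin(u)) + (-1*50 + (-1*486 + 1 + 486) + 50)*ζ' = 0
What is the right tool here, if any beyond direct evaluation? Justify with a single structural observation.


Diagnosis: a linear integrating factor — linear in the unknown with genuine forcing: multiply through by the exponential of the integrated coefficient and the left side closes into one derivative.


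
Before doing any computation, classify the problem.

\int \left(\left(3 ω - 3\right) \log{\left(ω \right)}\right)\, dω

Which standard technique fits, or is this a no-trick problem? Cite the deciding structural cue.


Diagnosis: integration by parts — take \log{\left(ω \right)} as the piece to differentiate: what remains is a power-rule integral in disguise.


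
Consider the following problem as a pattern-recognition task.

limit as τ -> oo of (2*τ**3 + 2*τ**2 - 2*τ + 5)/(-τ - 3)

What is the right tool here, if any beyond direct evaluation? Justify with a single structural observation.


Technique: dominant-term comparison — as τ grows, only the highest-degree terms matter — compare leading terms and read the limit off. Viewed as a single quotient this is an ∞/∞ form — an at-infinity application of l'Hôpital's rule would also resolve it; comparing leading growth reads the answer without differentiating.


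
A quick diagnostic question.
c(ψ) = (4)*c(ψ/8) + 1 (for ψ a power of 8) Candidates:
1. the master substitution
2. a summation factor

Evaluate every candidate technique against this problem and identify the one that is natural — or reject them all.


Verdict: the master substitution — the argument ψ/8 divides the index by 8; the standard ψ = 8^m substitution converts it to a constant-shift recurrence.
- the master substitution — yes — fits the structure here.
- a summation factor — the recursion divides its index rather than shifting it — there is no previous-term chain for a summation factor to telescope.


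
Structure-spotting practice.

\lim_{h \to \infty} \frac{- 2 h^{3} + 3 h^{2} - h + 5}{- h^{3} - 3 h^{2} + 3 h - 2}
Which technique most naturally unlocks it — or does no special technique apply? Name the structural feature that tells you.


Method: dominant-term comparison — divide by the highest power of h present: lower-order terms vanish and the dominant ratio remains. Viewed as a single quotient this is an ∞/∞ form — an at-infinity application of l'Hôpital's rule would also resolve it; comparing leading growth reads the answer without differentiating.


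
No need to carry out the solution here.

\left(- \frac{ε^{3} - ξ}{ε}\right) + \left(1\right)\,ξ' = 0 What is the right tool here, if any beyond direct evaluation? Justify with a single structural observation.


Technique: a linear integrating factor — linear in the unknown with genuine forcing: multiply through by the exponential of the integrated coefficient and the left side closes into one derivative.


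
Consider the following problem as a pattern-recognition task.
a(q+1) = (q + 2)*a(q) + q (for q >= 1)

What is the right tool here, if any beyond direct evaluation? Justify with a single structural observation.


Method: a summation factor — first-order, linear, moving coefficient q + 2: the discrete analogue of an integrating factor handles it.


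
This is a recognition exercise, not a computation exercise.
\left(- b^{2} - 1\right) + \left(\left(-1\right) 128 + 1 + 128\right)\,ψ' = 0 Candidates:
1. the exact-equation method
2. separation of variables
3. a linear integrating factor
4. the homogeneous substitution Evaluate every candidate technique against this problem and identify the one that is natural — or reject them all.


Method: no special technique — the slope is a pure function of b; integrate both sides and be done.
- the exact-equation method: the unknown never enters the equation — exactness holds emptily, with nothing for the method to add.
- separation of variables: separation is only trivially available — with the unknown absent from the slope this is a direct integration, not a separation problem.
- a linear integrating factor: with the unknown absent the integrating factor is a formality; direct integration is the working structure.
- the homogeneous substitution — solved for the derivative, the right side changes under joint scaling of the two variables.


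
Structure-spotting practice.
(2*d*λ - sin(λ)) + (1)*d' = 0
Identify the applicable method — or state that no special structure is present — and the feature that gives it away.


Best approach: a linear integrating factor — the unknown enters only to the first power against a nonzero forcing term — the integrating-factor template applies directly.


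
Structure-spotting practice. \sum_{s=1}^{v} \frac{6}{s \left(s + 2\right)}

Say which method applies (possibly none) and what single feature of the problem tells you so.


Best approach: telescoping — poles of \frac{6}{s \left(s + 2\right)} differ by an integer, the telltale of a telescoping partial-fraction sum.


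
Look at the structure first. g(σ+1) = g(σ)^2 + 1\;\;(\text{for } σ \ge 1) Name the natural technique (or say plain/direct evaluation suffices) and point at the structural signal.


Diagnosis: no special technique — this one you iterate or analyze qualitatively: the nonlinearity defeats linear solution methods.


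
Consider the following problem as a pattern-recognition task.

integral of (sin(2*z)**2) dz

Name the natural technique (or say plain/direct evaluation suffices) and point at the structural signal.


Verdict: a trigonometric identity — even powers like sin(2*z)**2 never integrate directly; the half-angle identity lowers the degree first.


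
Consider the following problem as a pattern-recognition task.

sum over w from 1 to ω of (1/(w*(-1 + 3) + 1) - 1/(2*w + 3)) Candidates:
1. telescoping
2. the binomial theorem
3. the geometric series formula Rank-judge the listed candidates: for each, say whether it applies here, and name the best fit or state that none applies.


Diagnosis: telescoping — the generic term is a one-step difference of 1/(w*(-1 + 3) + 1), so partial sums shortcut to endpoint evaluation.
- telescoping — yes, a natural case for it.
- the binomial theorem: there is no sum-raised-to-a-power identity hiding in these terms.
- the geometric series formula: the term-to-term ratio changes with the index, so the geometric formula cannot close it.


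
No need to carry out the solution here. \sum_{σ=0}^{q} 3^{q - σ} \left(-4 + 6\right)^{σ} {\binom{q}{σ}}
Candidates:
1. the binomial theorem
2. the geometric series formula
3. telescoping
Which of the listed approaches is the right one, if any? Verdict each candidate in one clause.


Method: the binomial theorem — {\binom{q}{σ}} weighting matched powers of (-4 + 6) and 3 is the expanded form of ((-4 + 6) + 3)^q — fold it back up.
- the binomial theorem — yes, a natural case for it.
- the geometric series formula: there is no constant term-to-term ratio.
- telescoping: the summand is not presented as a shifted difference — a telescoping rewrite may exist, but the displayed structure does not offer one.


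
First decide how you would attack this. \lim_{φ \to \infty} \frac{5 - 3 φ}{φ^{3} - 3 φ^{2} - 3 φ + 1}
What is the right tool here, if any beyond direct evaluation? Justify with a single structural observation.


Method: dominant-term comparison — as φ grows, only the highest-degree terms matter — compare leading terms and read the limit off. Differentiating the expression as a single quotient would eventually settle it as well; matching dominant growth settles it immediately.


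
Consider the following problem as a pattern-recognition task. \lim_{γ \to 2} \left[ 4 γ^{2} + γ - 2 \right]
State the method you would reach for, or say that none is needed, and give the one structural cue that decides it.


Method: no special technique — nothing blocks direct substitution at 2: plug in and finish.


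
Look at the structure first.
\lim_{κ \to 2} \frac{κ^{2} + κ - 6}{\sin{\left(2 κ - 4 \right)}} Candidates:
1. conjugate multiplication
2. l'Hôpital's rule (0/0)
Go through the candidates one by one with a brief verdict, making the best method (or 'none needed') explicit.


Diagnosis: l'Hôpital's rule (0/0) — numerator and denominator both vanish at 2 — a genuine 0/0 form, which is exactly when l'Hôpital applies. A first-order expansion at the point is an equally standard path; the rule packages it.
- conjugate multiplication: the conjugate move applies to radical differences, which this is not.
- l'Hôpital's rule (0/0) — yes, a natural case for it.


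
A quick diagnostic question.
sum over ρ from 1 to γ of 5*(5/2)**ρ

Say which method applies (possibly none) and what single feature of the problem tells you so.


Diagnosis: the geometric series formula — each summand is the previous one scaled by 5/2; that constant multiplier is itself the geometric structure.


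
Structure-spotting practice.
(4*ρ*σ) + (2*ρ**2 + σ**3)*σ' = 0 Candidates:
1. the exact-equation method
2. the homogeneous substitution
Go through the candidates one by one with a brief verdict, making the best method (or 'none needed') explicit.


Best approach: the exact-equation method — 4*ρ*σ and 2*ρ**2 + σ**3 pass the exactness check on the nose, so no integrating factor in ρ or σ is needed at all.
- the exact-equation method: applies; the problem has the shape this method handles.
- the homogeneous substitution — solved for the derivative, the right side changes under joint scaling of the two variables.


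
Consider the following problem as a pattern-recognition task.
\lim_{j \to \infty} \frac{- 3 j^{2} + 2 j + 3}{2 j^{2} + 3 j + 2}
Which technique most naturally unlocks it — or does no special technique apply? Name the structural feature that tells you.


Best approach: dominant-term comparison — divide by the highest power of j present: lower-order terms vanish and the dominant ratio remains. Viewed as a single quotient this is an ∞/∞ form — an at-infinity application of l'Hôpital's rule would also resolve it; comparing leading growth reads the answer without differentiating.


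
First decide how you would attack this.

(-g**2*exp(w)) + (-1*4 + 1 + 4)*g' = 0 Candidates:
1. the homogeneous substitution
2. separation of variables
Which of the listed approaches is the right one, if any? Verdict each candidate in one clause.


Technique: separation of variables — all dependence on the two variables factors apart, the defining separable shape.
- the homogeneous substitution: the ratio substitution does not collapse this equation.
- separation of variables: applies; the problem has the shape this method handles.


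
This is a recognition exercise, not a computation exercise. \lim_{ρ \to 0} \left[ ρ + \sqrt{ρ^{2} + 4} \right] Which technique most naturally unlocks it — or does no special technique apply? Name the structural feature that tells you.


Diagnosis: no special technique — no vanishing denominator and no indeterminate clash at the point — evaluation is immediate.


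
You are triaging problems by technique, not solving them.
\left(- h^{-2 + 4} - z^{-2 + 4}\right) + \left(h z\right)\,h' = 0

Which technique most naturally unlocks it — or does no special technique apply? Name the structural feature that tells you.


Verdict: the homogeneous substitution — solved for the derivative, the right side is unchanged under scaling z and h together — it depends only on the ratio h/z, so substitute a single ratio variable. This doubles as a Bernoulli equation in the unknown as written; the homogeneous route needs no setup at all.


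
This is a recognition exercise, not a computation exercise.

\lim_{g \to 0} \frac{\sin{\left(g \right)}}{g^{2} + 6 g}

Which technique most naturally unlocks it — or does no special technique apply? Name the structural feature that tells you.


Technique: l'Hôpital's rule (0/0) — both numerator and denominator vanish at 0: the genuine 0/0 indeterminate that l'Hôpital exists for. One could equally expand both pieces locally and compare leading terms; the rule does that in one stroke.


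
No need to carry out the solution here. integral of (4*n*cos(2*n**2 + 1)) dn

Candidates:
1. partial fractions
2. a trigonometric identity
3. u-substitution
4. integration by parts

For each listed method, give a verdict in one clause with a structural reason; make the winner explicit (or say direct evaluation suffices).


Method: u-substitution — 4*n matches the derivative of 2*n**2 + 1 up to a constant; with u = 2*n**2 + 1 the whole integrand folds into a function of u alone.
- partial fractions — the expression is not a ratio of polynomials that decomposes further.
- a trigonometric identity — the trigonometric factor has no even power to reduce and no cross-frequency product to convert — the standard power-reduction and product-to-sum identities do not engage it.
- u-substitution: yes — fits the structure here.
- integration by parts — the non-polynomial partner is not one of the parts kernels — exp, sine, or cosine with a degree-1 argument, or a logarithm.


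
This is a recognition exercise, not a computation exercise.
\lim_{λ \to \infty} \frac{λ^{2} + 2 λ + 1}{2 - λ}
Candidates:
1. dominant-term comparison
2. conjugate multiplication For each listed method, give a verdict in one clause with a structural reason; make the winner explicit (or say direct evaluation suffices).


Method: dominant-term comparison — as λ grows, only the highest-degree terms matter — compare leading terms and read the limit off.
- dominant-term comparison: a fit — the right tool for this form.
- conjugate multiplication: there is no infinity-minus-infinity radical difference to rationalize.


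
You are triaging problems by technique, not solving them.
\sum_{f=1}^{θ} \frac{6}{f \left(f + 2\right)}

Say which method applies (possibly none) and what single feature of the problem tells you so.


Best approach: telescoping — one partial-fraction pass turns \frac{6}{f \left(f + 2\right)} into a shifted difference, and shifted differences telescope.


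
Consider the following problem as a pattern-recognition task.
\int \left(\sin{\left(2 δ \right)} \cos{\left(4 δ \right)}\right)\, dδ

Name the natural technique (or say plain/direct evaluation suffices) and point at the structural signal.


Method: a trigonometric identity — apply product-to-sum to \sin{\left(2 δ \right)} \cos{\left(4 δ \right)}: two clean single-angle terms replace one awkward product.


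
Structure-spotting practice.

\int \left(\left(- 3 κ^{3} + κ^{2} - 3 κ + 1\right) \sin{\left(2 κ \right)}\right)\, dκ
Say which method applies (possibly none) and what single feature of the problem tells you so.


Best approach: integration by parts — a polynomial - 3 κ^{3} + κ^{2} - 3 κ + 1 against the kernel \sin{\left(2 κ \right)} is the signature bounded-ladder case for integration by parts.


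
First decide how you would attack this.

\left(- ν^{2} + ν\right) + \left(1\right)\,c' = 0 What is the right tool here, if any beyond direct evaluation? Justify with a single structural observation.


Technique: no special technique — the slope is a function of ν alone, so integrate both sides directly.


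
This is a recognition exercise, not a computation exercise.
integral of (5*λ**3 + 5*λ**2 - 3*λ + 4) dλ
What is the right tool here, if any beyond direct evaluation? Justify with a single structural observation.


Verdict: no special technique — scan for structure and find none: constant multiples of powers of λ, integrate directly.


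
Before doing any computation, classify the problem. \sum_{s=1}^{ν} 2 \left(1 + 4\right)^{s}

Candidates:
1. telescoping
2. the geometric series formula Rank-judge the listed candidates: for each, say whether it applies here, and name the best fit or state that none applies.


Verdict: the geometric series formula — consecutive terms stand in a fixed index-free ratio — the geometric sum formula closes it.
- telescoping — as presented, consecutive terms share no shifted copy to cancel against — no rewrite is on display to change that.
- the geometric series formula — a fit — the right tool for this form.


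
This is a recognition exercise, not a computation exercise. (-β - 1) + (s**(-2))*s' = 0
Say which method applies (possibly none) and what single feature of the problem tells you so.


Best approach: separation of variables — one side of the product carries the independent variable, the other the unknown — the textbook separation shape. An exactness check succeeds on this form as well — separation and the potential function arrive at the same answer, separation more directly.


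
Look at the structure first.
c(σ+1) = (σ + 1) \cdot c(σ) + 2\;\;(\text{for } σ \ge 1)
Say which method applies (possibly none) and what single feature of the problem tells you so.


Technique: a summation factor — rescale the sequence by the product of the weights σ + 1 so far — the recurrence collapses to a plain running sum.


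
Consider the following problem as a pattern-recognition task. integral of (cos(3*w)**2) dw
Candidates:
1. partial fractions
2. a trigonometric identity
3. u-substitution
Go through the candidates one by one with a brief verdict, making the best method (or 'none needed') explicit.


Technique: a trigonometric identity — the even exponent on cos(3*w)**2 signals one move: rewrite via cos of the doubled angle.
- partial fractions: there is no rational-function structure to decompose.
- a trigonometric identity: a fit — the right tool for this form.
- u-substitution: no subexpression of the integrand serves as a whole-integral substitution inner — individual terms may offer their own, but none carries its derivative as a factor of the full integrand; a working change of variable would have to be constructed from outside the expression.


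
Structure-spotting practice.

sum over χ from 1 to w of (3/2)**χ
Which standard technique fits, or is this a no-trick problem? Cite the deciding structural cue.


Verdict: the geometric series formula — term-over-term division gives 3/2 every time — index-free ratio, geometric sum formula applies.


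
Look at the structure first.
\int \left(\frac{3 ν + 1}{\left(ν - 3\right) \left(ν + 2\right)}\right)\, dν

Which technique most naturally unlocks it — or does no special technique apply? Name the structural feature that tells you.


Diagnosis: partial fractions — the bottom factors while the top stays lower-degree — split into simple fractions and integrate piece by piece.


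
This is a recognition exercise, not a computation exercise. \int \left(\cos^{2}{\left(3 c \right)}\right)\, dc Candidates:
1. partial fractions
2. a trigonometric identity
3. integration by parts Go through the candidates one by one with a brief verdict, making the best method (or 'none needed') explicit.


Diagnosis: a trigonometric identity — \cos^{2}{\left(3 c \right)} carries an even exponent — trade it for double-angle cosines before integrating.
- partial fractions — there is no rational-function structure to decompose.
- a trigonometric identity: a fit — the right tool for this form.
- integration by parts — not the natural route: no polynomial-kernel product appears — a recursive parts reduction of the trigonometric product exists, but the identity rewrite is direct.


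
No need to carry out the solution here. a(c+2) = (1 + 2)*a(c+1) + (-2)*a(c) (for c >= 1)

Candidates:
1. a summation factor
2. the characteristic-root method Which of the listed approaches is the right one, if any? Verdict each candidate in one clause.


Verdict: the characteristic-root method — the recurrence is linear and homogeneous with constant coefficients, so the ansatz r^c turns it into a polynomial equation for r.
- a summation factor — the recurrence reaches back more than one step, outside the first-order family a summation factor normalizes.
- the characteristic-root method — applies; the problem has the shape this method handles.


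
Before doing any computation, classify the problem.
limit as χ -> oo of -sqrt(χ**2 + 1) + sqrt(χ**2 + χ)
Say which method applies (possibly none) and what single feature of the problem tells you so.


Verdict: conjugate multiplication — sqrt(χ**2 + χ) and sqrt(χ**2 + 1) both blow up, but their difference is tame once the conjugate rationalizes it.


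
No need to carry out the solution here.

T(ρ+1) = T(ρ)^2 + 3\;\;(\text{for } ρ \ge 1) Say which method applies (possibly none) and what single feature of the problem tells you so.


Diagnosis: no special technique — the new term depends nonlinearly on the old ones, which disqualifies every superposition-based technique.


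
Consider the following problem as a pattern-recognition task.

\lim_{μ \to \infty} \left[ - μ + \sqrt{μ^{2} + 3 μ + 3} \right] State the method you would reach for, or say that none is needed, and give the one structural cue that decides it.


Verdict: conjugate multiplication — \sqrt{μ^{2} + 3 μ + 3} and μ both blow up, but their difference is tame once the conjugate rationalizes it.


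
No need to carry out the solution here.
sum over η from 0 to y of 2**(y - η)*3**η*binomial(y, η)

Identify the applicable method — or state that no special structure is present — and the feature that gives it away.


Technique: the binomial theorem — binomial(y, η) weighting matched powers of 3 and 2 is the expanded form of (3 + 2)^y — fold it back up.


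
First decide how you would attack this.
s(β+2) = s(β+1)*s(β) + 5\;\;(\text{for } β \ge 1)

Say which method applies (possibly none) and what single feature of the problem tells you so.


Technique: no special technique — the unknown enters the rule nonlinearly, not as a weighted sum — no linear method is even well-posed.


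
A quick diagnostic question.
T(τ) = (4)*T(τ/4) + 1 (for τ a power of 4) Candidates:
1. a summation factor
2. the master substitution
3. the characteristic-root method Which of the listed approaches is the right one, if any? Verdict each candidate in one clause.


Verdict: the master substitution — the argument shrinks by the factor 4, so measure the index on a logarithmic scale and the recursion becomes a shift.
- a summation factor: a divided-index call is outside the fixed-shift first-order family a summation factor normalizes.
- the master substitution: applies; the problem has the shape this method handles.
- the characteristic-root method — a divided-index call is not the fixed-shift linear shape that characteristic roots solve.


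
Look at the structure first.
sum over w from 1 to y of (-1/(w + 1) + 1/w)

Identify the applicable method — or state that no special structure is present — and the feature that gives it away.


Best approach: telescoping — the summand is 1/w minus the same expression shifted by one, so consecutive terms cancel in pairs.


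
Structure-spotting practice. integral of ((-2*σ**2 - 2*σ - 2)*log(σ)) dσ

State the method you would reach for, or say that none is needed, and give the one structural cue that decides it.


Best approach: integration by parts — the logarithm log(σ) has no power-rule antiderivative to read off directly, but its derivative is algebraic — so differentiate log(σ) and integrate the polynomial factor -2*σ**2 - 2*σ - 2.


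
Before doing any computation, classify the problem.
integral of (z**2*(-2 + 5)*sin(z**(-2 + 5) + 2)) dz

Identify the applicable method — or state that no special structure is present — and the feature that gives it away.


Diagnosis: u-substitution — collected, the integrand has one factor that is, up to a constant, the derivative of an inner expression the rest depends on — substitute for that inner expression.


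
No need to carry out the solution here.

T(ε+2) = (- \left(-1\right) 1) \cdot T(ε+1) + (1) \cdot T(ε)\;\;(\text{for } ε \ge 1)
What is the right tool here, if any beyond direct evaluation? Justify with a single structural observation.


Best approach: the characteristic-root method — the recurrence is linear and homogeneous with constant coefficients, so the ansatz r^ε turns it into a polynomial equation for r.


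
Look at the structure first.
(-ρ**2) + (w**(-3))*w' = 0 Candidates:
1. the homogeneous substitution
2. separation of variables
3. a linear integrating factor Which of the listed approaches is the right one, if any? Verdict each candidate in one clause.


Diagnosis: separation of variables — one side of the product carries the independent variable, the other the unknown — the textbook separation shape.
- the homogeneous substitution — the slope is not a function of the ratio of the variables alone.
- separation of variables: a fit — the right tool for this form.
- a linear integrating factor: the unknown enters nonlinearly (through a power, a denominator, or a transcendental function), which the linear integrating-factor recipe cannot absorb as-is — any repair would come from a preliminary substitution, not the factor.


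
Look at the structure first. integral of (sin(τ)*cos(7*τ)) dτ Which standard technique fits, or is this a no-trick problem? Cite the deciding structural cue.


Verdict: a trigonometric identity — sin(τ)*cos(7*τ) mixes two frequencies; the product-to-sum identity splits it into single-frequency sinusoids.


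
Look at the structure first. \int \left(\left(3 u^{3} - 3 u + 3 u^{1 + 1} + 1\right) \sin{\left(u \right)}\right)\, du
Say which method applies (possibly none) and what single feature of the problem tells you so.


Best approach: integration by parts — a polynomial (3 u^{3} - 3 u + 3 u^{1 + 1} + 1) against the kernel \sin{\left(u \right)} is the signature bounded-ladder case for integration by parts.


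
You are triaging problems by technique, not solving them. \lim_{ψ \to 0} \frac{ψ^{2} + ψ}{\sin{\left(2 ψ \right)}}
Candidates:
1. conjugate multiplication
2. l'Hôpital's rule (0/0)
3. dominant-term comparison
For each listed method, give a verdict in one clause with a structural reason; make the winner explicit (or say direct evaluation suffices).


Verdict: l'Hôpital's rule (0/0) — numerator and denominator both vanish at 0 — a genuine 0/0 form, which is exactly when l'Hôpital applies. A first-order expansion at the point is an equally standard path; the rule packages it.
- conjugate multiplication: no divergent radical difference is present for a conjugate pair to cancel.
- l'Hôpital's rule (0/0): applies; the problem has the shape this method handles.
- dominant-term comparison: this limit is not decided by comparing polynomial growth at infinity.


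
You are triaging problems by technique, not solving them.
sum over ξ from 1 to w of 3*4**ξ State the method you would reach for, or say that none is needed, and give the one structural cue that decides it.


Verdict: the geometric series formula — check a ratio of consecutive terms: it is 4, independent of the index, so the geometric formula closes the sum.


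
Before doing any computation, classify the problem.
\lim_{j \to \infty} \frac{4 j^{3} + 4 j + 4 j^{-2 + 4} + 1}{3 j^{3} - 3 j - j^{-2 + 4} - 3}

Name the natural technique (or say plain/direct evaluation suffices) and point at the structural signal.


Best approach: dominant-term comparison — at large j only the top-degree terms survive; compare the leading terms and the limit falls out. Viewed as a single quotient this is an ∞/∞ form — an at-infinity application of l'Hôpital's rule would also resolve it; comparing leading growth reads the answer without differentiating.


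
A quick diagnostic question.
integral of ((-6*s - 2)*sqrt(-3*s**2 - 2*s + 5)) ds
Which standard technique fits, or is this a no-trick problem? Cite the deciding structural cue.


Method: u-substitution — set u = -3*s**2 - 2*s + 5: a constant multiple of its derivative, namely -6*s - 2, is present as a factor once the integrand is collected, so the du is sitting there waiting.


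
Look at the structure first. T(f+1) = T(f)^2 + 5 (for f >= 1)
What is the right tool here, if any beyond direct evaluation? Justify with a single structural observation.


Verdict: no special technique — a nonlinear dependence on earlier terms breaks linearity, and with it every superposition-based closed form.


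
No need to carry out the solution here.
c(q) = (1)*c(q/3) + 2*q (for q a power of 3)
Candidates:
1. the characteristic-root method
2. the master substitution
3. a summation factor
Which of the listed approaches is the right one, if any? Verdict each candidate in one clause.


Technique: the master substitution — a divide-and-conquer shape: argument q/3, so change variables with q = 3^m and solve the linear version.
- the characteristic-root method — the recursion divides its index rather than shifting it — outside the constant-shift family the root method covers.
- the master substitution: yes, a natural case for it.
- a summation factor: a divided-index call is outside the fixed-shift first-order family a summation factor normalizes.
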